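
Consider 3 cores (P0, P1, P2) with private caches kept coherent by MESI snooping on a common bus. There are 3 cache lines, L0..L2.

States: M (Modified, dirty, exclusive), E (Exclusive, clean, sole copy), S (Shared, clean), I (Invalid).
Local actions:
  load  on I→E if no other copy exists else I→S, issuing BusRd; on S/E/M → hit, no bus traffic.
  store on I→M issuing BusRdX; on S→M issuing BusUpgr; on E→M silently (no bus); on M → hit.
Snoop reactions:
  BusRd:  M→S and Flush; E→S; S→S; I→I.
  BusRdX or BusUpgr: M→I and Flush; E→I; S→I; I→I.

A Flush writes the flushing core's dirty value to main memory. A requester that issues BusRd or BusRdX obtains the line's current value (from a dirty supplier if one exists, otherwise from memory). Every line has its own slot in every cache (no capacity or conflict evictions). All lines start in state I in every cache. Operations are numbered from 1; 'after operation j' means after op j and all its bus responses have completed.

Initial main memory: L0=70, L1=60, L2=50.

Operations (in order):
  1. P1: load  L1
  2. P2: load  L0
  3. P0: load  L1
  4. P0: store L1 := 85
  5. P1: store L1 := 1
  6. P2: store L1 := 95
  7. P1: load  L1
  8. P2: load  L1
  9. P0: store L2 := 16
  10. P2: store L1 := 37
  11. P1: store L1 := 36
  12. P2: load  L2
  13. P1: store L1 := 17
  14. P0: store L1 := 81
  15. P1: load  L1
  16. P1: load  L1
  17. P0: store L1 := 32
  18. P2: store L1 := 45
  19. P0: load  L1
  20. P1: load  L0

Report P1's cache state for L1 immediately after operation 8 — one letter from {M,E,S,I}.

[1] P1: load  L1 | P0:I, P1:E(60), P2:I | bus: BusRd
[2] P2: load  L0 | P0:I, P1:I, P2:E(70) | bus: BusRd
[3] P0: load  L1 | P0:S(60), P1:S(60), P2:I | bus: BusRd
[4] P0: store L1 := 85 | P0:M(85), P1:I, P2:I | bus: BusUpgr
[5] P1: store L1 := 1 | P0:I, P1:M(1), P2:I | bus: BusRdX,Flush
[6] P2: store L1 := 95 | P0:I, P1:I, P2:M(95) | bus: BusRdX,Flush
[7] P1: load  L1 | P0:I, P1:S(95), P2:S(95) | bus: BusRd,Flush
[8] P2: load  L1 | P0:I, P1:S(95), P2:S(95) | bus: none
[9] P0: store L2 := 16 | P0:M(16), P1:I, P2:I | bus: BusRdX
[10] P2: store L1 := 37 | P0:I, P1:I, P2:M(37) | bus: BusUpgr
[11] P1: store L1 := 36 | P0:I, P1:M(36), P2:I | bus: BusRdX,Flush
[12] P2: load  L2 | P0:S(16), P1:I, P2:S(16) | bus: BusRd,Flush
[13] P1: store L1 := 17 | P0:I, P1:M(17), P2:I | bus: none
[14] P0: store L1 := 81 | P0:M(81), P1:I, P2:I | bus: BusRdX,Flush
[15] P1: load  L1 | P0:S(81), P1:S(81), P2:I | bus: BusRd,Flush
[16] P1: load  L1 | P0:S(81), P1:S(81), P2:I | bus: none
[17] P0: store L1 := 32 | P0:M(32), P1:I, P2:I | bus: BusUpgr
[18] P2: store L1 := 45 | P0:I, P1:I, P2:M(45) | bus: BusRdX,Flush
[19] P0: load  L1 | P0:S(45), P1:I, P2:S(45) | bus: BusRd,Flush
[20] P1: load  L0 | P0:I, P1:S(70), P2:S(70) | bus: BusRd

state = S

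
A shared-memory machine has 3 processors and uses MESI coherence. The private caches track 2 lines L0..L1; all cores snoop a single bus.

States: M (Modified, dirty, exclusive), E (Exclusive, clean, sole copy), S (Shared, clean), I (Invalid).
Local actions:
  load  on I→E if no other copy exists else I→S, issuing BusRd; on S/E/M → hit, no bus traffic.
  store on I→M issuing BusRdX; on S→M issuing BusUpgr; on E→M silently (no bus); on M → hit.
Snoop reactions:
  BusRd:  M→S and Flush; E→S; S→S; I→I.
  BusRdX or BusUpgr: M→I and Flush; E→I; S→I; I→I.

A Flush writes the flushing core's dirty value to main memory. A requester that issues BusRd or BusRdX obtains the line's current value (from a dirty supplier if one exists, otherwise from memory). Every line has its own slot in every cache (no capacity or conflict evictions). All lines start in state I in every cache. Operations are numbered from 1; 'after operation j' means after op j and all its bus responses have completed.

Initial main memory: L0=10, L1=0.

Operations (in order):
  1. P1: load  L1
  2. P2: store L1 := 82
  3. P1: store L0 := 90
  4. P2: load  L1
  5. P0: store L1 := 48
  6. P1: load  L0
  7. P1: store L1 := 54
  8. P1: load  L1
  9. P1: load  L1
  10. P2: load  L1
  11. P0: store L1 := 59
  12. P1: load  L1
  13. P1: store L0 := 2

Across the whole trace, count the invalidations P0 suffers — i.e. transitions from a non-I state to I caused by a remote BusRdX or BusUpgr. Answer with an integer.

1. P1: load  L1  bus=[BusRd]  L1: P0=I P1=E P2=I  mem[L1]=0
2. P2: store L1 := 82  bus=[BusRdX]  L1: P0=I P1=I P2=M  mem[L1]=0
3. P1: store L0 := 90  bus=[BusRdX]  L0: P0=I P1=M P2=I  mem[L0]=10
4. P2: load  L1  bus=[-]  L1: P0=I P1=I P2=M  mem[L1]=0
5. P0: store L1 := 48  bus=[BusRdX,Flush]  L1: P0=M P1=I P2=I  mem[L1]=82
6. P1: load  L0  bus=[-]  L0: P0=I P1=M P2=I  mem[L0]=10
7. P1: store L1 := 54  bus=[BusRdX,Flush]  L1: P0=I P1=M P2=I  mem[L1]=48
8. P1: load  L1  bus=[-]  L1: P0=I P1=M P2=I  mem[L1]=48
9. P1: load  L1  bus=[-]  L1: P0=I P1=M P2=I  mem[L1]=48
10. P2: load  L1  bus=[BusRd,Flush]  L1: P0=I P1=S P2=S  mem[L1]=54
11. P0: store L1 := 59  bus=[BusRdX]  L1: P0=M P1=I P2=I  mem[L1]=54
12. P1: load  L1  bus=[BusRd,Flush]  L1: P0=S P1=S P2=I  mem[L1]=59
13. P1: store L0 := 2  bus=[-]  L0: P0=I P1=M P2=I  mem[L0]=10

invalidations = 1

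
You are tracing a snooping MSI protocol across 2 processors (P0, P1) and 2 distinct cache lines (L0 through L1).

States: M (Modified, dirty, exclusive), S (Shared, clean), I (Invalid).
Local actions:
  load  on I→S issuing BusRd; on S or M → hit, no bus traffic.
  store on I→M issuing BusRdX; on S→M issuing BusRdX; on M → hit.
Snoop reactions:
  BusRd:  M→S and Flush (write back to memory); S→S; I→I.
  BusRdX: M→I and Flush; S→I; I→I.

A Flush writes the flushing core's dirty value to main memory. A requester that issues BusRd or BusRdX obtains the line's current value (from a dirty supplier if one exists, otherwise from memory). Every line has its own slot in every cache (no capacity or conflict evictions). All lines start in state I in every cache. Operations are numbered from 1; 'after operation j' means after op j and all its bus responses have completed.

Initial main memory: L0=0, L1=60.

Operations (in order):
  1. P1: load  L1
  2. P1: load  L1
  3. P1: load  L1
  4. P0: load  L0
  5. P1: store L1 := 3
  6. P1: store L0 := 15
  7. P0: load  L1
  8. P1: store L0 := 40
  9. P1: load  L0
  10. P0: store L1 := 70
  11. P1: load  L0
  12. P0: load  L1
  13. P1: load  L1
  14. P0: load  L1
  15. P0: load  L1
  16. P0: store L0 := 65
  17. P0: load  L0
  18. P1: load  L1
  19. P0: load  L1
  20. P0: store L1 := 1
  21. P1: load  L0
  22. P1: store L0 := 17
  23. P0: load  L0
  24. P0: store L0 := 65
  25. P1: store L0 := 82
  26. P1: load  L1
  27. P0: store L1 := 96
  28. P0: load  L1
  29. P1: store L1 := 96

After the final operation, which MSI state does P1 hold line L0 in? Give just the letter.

state = M

step 1: P1: load  L1  ⟶  IS  (L1)  txn=BusRd  M[L1]=60
step 2: P1: load  L1  ⟶  IS  (L1)  txn=∅  M[L1]=60
step 3: P1: load  L1  ⟶  IS  (L1)  txn=∅  M[L1]=60
step 4: P0: load  L0  ⟶  SI  (L0)  txn=BusRd  M[L0]=0
step 5: P1: store L1 := 3  ⟶  IM  (L1)  txn=BusRdX  M[L1]=60
step 6: P1: store L0 := 15  ⟶  IM  (L0)  txn=BusRdX  M[L0]=0
step 7: P0: load  L1  ⟶  SS  (L1)  txn=BusRd+Flush  M[L1]=3
step 8: P1: store L0 := 40  ⟶  IM  (L0)  txn=∅  M[L0]=0
step 9: P1: load  L0  ⟶  IM  (L0)  txn=∅  M[L0]=0
step 10: P0: store L1 := 70  ⟶  MI  (L1)  txn=BusRdX  M[L1]=3
step 11: P1: load  L0  ⟶  IM  (L0)  txn=∅  M[L0]=0
step 12: P0: load  L1  ⟶  MI  (L1)  txn=∅  M[L1]=3
step 13: P1: load  L1  ⟶  SS  (L1)  txn=BusRd+Flush  M[L1]=70
step 14: P0: load  L1  ⟶  SS  (L1)  txn=∅  M[L1]=70
step 15: P0: load  L1  ⟶  SS  (L1)  txn=∅  M[L1]=70
step 16: P0: store L0 := 65  ⟶  MI  (L0)  txn=BusRdX+Flush  M[L0]=40
step 17: P0: load  L0  ⟶  MI  (L0)  txn=∅  M[L0]=40
step 18: P1: load  L1  ⟶  SS  (L1)  txn=∅  M[L1]=70
step 19: P0: load  L1  ⟶  SS  (L1)  txn=∅  M[L1]=70
step 20: P0: store L1 := 1  ⟶  MI  (L1)  txn=BusRdX  M[L1]=70
step 21: P1: load  L0  ⟶  SS  (L0)  txn=BusRd+Flush  M[L0]=65
step 22: P1: store L0 := 17  ⟶  IM  (L0)  txn=BusRdX  M[L0]=65
step 23: P0: load  L0  ⟶  SS  (L0)  txn=BusRd+Flush  M[L0]=17
step 24: P0: store L0 := 65  ⟶  MI  (L0)  txn=BusRdX  M[L0]=17
step 25: P1: store L0 := 82  ⟶  IM  (L0)  txn=BusRdX+Flush  M[L0]=65
step 26: P1: load  L1  ⟶  SS  (L1)  txn=BusRd+Flush  M[L1]=1
step 27: P0: store L1 := 96  ⟶  MI  (L1)  txn=BusRdX  M[L1]=1
step 28: P0: load  L1  ⟶  MI  (L1)  txn=∅  M[L1]=1
step 29: P1: store L1 := 96  ⟶  IM  (L1)  txn=BusRdX+Flush  M[L1]=96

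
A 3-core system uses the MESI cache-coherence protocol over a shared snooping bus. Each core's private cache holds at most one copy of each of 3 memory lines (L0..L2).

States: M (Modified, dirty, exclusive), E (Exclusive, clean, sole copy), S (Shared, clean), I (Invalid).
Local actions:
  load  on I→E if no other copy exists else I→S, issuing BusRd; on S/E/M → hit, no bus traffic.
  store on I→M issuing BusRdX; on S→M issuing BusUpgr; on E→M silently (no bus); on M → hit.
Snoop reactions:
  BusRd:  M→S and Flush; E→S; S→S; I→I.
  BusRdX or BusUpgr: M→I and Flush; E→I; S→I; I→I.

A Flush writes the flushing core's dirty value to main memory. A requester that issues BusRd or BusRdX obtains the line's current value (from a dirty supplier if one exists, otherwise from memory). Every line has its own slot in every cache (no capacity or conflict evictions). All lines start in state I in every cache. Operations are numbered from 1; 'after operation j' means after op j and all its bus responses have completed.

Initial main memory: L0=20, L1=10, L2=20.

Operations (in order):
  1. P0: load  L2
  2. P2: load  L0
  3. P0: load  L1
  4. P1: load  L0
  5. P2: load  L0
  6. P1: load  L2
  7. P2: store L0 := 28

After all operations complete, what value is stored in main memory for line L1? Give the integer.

memory[L1] = 10

  op1 P0: load  L2 → E/I/I on L2; bus BusRd; mem=20
  op2 P2: load  L0 → I/I/E on L0; bus BusRd; mem=20
  op3 P0: load  L1 → E/I/I on L1; bus BusRd; mem=10
  op4 P1: load  L0 → I/S/S on L0; bus BusRd; mem=20
  op5 P2: load  L0 → I/S/S on L0; bus (none); mem=20
  op6 P1: load  L2 → S/S/I on L2; bus BusRd; mem=20
  op7 P2: store L0 := 28 → I/I/M on L0; bus BusUpgr; mem=20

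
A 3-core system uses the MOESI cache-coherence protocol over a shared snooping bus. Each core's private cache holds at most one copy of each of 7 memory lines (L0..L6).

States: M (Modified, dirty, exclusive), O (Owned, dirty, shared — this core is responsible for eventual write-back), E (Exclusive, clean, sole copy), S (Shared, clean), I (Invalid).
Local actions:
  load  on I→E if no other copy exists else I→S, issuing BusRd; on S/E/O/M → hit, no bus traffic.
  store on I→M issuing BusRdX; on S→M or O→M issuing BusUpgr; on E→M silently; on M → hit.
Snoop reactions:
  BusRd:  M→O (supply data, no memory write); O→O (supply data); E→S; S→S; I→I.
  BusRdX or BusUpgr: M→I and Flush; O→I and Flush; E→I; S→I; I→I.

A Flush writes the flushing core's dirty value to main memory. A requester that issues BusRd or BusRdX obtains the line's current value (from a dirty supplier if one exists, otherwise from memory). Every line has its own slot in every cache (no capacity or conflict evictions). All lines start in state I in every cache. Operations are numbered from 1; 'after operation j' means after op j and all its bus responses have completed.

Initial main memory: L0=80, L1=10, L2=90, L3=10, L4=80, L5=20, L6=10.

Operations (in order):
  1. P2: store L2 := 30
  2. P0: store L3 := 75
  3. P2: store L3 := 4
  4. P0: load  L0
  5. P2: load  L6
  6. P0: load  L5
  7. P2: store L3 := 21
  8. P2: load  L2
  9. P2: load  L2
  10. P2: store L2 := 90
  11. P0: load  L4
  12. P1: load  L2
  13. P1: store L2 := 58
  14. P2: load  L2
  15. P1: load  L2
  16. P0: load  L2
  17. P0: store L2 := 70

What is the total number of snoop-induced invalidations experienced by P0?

invalidations = 1

1. P2: store L2 := 30  bus=[BusRdX]  L2: P0=I P1=I P2=M  mem[L2]=90
2. P0: store L3 := 75  bus=[BusRdX]  L3: P0=M P1=I P2=I  mem[L3]=10
3. P2: store L3 := 4  bus=[BusRdX,Flush]  L3: P0=I P1=I P2=M  mem[L3]=75
4. P0: load  L0  bus=[BusRd]  L0: P0=E P1=I P2=I  mem[L0]=80
5. P2: load  L6  bus=[BusRd]  L6: P0=I P1=I P2=E  mem[L6]=10
6. P0: load  L5  bus=[BusRd]  L5: P0=E P1=I P2=I  mem[L5]=20
7. P2: store L3 := 21  bus=[-]  L3: P0=I P1=I P2=M  mem[L3]=75
8. P2: load  L2  bus=[-]  L2: P0=I P1=I P2=M  mem[L2]=90
9. P2: load  L2  bus=[-]  L2: P0=I P1=I P2=M  mem[L2]=90
10. P2: store L2 := 90  bus=[-]  L2: P0=I P1=I P2=M  mem[L2]=90
11. P0: load  L4  bus=[BusRd]  L4: P0=E P1=I P2=I  mem[L4]=80
12. P1: load  L2  bus=[BusRd]  L2: P0=I P1=S P2=O  mem[L2]=90
13. P1: store L2 := 58  bus=[BusUpgr,Flush]  L2: P0=I P1=M P2=I  mem[L2]=90
14. P2: load  L2  bus=[BusRd]  L2: P0=I P1=O P2=S  mem[L2]=90
15. P1: load  L2  bus=[-]  L2: P0=I P1=O P2=S  mem[L2]=90
16. P0: load  L2  bus=[BusRd]  L2: P0=S P1=O P2=S  mem[L2]=90
17. P0: store L2 := 70  bus=[BusUpgr,Flush]  L2: P0=M P1=I P2=I  mem[L2]=58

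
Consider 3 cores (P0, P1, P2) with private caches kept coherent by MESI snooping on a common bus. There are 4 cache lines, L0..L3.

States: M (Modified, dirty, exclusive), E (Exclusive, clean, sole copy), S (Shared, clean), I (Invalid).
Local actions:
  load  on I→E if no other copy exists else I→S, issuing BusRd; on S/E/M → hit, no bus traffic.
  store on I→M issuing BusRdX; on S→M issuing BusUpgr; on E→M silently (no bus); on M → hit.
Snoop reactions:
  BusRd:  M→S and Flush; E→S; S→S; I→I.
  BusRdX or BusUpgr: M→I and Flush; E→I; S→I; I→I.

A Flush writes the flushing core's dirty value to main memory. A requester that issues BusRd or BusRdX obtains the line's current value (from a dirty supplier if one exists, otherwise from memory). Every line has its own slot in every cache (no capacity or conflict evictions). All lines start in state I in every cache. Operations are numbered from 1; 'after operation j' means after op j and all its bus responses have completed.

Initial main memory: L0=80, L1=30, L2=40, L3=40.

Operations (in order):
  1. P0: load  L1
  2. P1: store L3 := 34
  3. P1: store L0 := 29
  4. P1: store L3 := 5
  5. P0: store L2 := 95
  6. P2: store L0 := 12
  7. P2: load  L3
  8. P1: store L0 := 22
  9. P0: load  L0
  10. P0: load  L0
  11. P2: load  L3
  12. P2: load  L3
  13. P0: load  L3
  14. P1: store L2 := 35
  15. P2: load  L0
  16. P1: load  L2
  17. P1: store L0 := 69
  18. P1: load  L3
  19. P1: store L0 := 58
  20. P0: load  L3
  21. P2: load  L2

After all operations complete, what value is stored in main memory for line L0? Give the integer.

memory[L0] = 22

step 1: P0: load  L1  ⟶  EII  (L1)  txn=BusRd  M[L1]=30
step 2: P1: store L3 := 34  ⟶  IMI  (L3)  txn=BusRdX  M[L3]=40
step 3: P1: store L0 := 29  ⟶  IMI  (L0)  txn=BusRdX  M[L0]=80
step 4: P1: store L3 := 5  ⟶  IMI  (L3)  txn=∅  M[L3]=40
step 5: P0: store L2 := 95  ⟶  MII  (L2)  txn=BusRdX  M[L2]=40
step 6: P2: store L0 := 12  ⟶  IIM  (L0)  txn=BusRdX+Flush  M[L0]=29
step 7: P2: load  L3  ⟶  ISS  (L3)  txn=BusRd+Flush  M[L3]=5
step 8: P1: store L0 := 22  ⟶  IMI  (L0)  txn=BusRdX+Flush  M[L0]=12
step 9: P0: load  L0  ⟶  SSI  (L0)  txn=BusRd+Flush  M[L0]=22
step 10: P0: load  L0  ⟶  SSI  (L0)  txn=∅  M[L0]=22
step 11: P2: load  L3  ⟶  ISS  (L3)  txn=∅  M[L3]=5
step 12: P2: load  L3  ⟶  ISS  (L3)  txn=∅  M[L3]=5
step 13: P0: load  L3  ⟶  SSS  (L3)  txn=BusRd  M[L3]=5
step 14: P1: store L2 := 35  ⟶  IMI  (L2)  txn=BusRdX+Flush  M[L2]=95
step 15: P2: load  L0  ⟶  SSS  (L0)  txn=BusRd  M[L0]=22
step 16: P1: load  L2  ⟶  IMI  (L2)  txn=∅  M[L2]=95
step 17: P1: store L0 := 69  ⟶  IMI  (L0)  txn=BusUpgr  M[L0]=22
step 18: P1: load  L3  ⟶  SSS  (L3)  txn=∅  M[L3]=5
step 19: P1: store L0 := 58  ⟶  IMI  (L0)  txn=∅  M[L0]=22
step 20: P0: load  L3  ⟶  SSS  (L3)  txn=∅  M[L3]=5
step 21: P2: load  L2  ⟶  ISS  (L2)  txn=BusRd+Flush  M[L2]=35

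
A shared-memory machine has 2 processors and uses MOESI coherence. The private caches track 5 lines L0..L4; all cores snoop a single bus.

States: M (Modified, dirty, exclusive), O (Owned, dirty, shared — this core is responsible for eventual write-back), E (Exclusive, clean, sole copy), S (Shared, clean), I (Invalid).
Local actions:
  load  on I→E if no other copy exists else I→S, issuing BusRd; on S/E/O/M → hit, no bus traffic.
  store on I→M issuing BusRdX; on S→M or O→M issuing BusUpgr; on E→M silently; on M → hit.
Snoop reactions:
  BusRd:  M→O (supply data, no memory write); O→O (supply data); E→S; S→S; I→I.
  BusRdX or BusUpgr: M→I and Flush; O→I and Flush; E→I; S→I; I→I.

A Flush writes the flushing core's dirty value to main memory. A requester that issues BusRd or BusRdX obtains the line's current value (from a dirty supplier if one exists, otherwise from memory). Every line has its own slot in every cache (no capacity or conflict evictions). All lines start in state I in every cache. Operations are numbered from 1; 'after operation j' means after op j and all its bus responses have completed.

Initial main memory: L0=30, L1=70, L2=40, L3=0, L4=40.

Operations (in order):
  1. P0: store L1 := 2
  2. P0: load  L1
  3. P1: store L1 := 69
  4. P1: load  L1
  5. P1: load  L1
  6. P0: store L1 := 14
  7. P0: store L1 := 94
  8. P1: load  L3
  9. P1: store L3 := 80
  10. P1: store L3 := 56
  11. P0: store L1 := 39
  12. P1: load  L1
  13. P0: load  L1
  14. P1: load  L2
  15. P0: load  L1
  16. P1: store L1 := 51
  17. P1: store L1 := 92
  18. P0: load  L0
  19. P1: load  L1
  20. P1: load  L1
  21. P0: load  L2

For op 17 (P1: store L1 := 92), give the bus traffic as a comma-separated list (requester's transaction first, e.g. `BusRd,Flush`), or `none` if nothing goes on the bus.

bus = none

1. P0: store L1 := 2  bus=[BusRdX]  L1: P0=M P1=I  mem[L1]=70
2. P0: load  L1  bus=[-]  L1: P0=M P1=I  mem[L1]=70
3. P1: store L1 := 69  bus=[BusRdX,Flush]  L1: P0=I P1=M  mem[L1]=2
4. P1: load  L1  bus=[-]  L1: P0=I P1=M  mem[L1]=2
5. P1: load  L1  bus=[-]  L1: P0=I P1=M  mem[L1]=2
6. P0: store L1 := 14  bus=[BusRdX,Flush]  L1: P0=M P1=I  mem[L1]=69
7. P0: store L1 := 94  bus=[-]  L1: P0=M P1=I  mem[L1]=69
8. P1: load  L3  bus=[BusRd]  L3: P0=I P1=E  mem[L3]=0
9. P1: store L3 := 80  bus=[-]  L3: P0=I P1=M  mem[L3]=0
10. P1: store L3 := 56  bus=[-]  L3: P0=I P1=M  mem[L3]=0
11. P0: store L1 := 39  bus=[-]  L1: P0=M P1=I  mem[L1]=69
12. P1: load  L1  bus=[BusRd]  L1: P0=O P1=S  mem[L1]=69
13. P0: load  L1  bus=[-]  L1: P0=O P1=S  mem[L1]=69
14. P1: load  L2  bus=[BusRd]  L2: P0=I P1=E  mem[L2]=40
15. P0: load  L1  bus=[-]  L1: P0=O P1=S  mem[L1]=69
16. P1: store L1 := 51  bus=[BusUpgr,Flush]  L1: P0=I P1=M  mem[L1]=39
17. P1: store L1 := 92  bus=[-]  L1: P0=I P1=M  mem[L1]=39
18. P0: load  L0  bus=[BusRd]  L0: P0=E P1=I  mem[L0]=30
19. P1: load  L1  bus=[-]  L1: P0=I P1=M  mem[L1]=39
20. P1: load  L1  bus=[-]  L1: P0=I P1=M  mem[L1]=39
21. P0: load  L2  bus=[BusRd]  L2: P0=S P1=S  mem[L2]=40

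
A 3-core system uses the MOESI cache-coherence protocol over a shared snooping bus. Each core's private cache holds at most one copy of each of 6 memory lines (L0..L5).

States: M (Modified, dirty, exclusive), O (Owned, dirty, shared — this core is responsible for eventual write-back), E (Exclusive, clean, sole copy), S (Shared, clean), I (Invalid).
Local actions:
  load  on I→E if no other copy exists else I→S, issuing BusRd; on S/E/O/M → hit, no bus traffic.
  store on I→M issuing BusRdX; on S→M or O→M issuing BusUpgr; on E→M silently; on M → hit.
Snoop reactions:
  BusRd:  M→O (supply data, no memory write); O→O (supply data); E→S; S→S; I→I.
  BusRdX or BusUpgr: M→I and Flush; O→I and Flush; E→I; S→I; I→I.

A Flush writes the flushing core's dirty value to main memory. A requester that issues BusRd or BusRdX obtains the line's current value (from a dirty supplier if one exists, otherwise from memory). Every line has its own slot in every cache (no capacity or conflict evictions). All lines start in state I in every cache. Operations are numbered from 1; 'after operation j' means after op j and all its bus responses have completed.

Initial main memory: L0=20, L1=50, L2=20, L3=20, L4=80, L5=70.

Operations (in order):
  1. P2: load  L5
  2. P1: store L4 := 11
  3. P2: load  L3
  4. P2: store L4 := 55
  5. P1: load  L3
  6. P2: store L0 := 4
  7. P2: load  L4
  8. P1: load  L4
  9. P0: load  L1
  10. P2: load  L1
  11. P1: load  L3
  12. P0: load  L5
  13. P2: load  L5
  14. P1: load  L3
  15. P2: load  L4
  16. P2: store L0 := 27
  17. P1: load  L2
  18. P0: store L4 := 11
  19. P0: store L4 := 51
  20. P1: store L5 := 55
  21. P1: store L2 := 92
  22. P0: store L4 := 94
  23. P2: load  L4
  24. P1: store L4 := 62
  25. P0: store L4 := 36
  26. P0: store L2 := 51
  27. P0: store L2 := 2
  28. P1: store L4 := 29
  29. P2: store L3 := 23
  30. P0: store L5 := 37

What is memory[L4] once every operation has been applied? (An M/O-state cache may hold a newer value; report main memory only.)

memory[L4] = 36

  op1 P2: load  L5 → I/I/E on L5; bus BusRd; mem=70
  op2 P1: store L4 := 11 → I/M/I on L4; bus BusRdX; mem=80
  op3 P2: load  L3 → I/I/E on L3; bus BusRd; mem=20
  op4 P2: store L4 := 55 → I/I/M on L4; bus BusRdX Flush; mem=11
  op5 P1: load  L3 → I/S/S on L3; bus BusRd; mem=20
  op6 P2: store L0 := 4 → I/I/M on L0; bus BusRdX; mem=20
  op7 P2: load  L4 → I/I/M on L4; bus (none); mem=11
  op8 P1: load  L4 → I/S/O on L4; bus BusRd; mem=11
  op9 P0: load  L1 → E/I/I on L1; bus BusRd; mem=50
  op10 P2: load  L1 → S/I/S on L1; bus BusRd; mem=50
  op11 P1: load  L3 → I/S/S on L3; bus (none); mem=20
  op12 P0: load  L5 → S/I/S on L5; bus BusRd; mem=70
  op13 P2: load  L5 → S/I/S on L5; bus (none); mem=70
  op14 P1: load  L3 → I/S/S on L3; bus (none); mem=20
  op15 P2: load  L4 → I/S/O on L4; bus (none); mem=11
  op16 P2: store L0 := 27 → I/I/M on L0; bus (none); mem=20
  op17 P1: load  L2 → I/E/I on L2; bus BusRd; mem=20
  op18 P0: store L4 := 11 → M/I/I on L4; bus BusRdX Flush; mem=55
  op19 P0: store L4 := 51 → M/I/I on L4; bus (none); mem=55
  op20 P1: store L5 := 55 → I/M/I on L5; bus BusRdX; mem=70
  op21 P1: store L2 := 92 → I/M/I on L2; bus (none); mem=20
  op22 P0: store L4 := 94 → M/I/I on L4; bus (none); mem=55
  op23 P2: load  L4 → O/I/S on L4; bus BusRd; mem=55
  op24 P1: store L4 := 62 → I/M/I on L4; bus BusRdX Flush; mem=94
  op25 P0: store L4 := 36 → M/I/I on L4; bus BusRdX Flush; mem=62
  op26 P0: store L2 := 51 → M/I/I on L2; bus BusRdX Flush; mem=92
  op27 P0: store L2 := 2 → M/I/I on L2; bus (none); mem=92
  op28 P1: store L4 := 29 → I/M/I on L4; bus BusRdX Flush; mem=36
  op29 P2: store L3 := 23 → I/I/M on L3; bus BusUpgr; mem=20
  op30 P0: store L5 := 37 → M/I/I on L5; bus BusRdX Flush; mem=55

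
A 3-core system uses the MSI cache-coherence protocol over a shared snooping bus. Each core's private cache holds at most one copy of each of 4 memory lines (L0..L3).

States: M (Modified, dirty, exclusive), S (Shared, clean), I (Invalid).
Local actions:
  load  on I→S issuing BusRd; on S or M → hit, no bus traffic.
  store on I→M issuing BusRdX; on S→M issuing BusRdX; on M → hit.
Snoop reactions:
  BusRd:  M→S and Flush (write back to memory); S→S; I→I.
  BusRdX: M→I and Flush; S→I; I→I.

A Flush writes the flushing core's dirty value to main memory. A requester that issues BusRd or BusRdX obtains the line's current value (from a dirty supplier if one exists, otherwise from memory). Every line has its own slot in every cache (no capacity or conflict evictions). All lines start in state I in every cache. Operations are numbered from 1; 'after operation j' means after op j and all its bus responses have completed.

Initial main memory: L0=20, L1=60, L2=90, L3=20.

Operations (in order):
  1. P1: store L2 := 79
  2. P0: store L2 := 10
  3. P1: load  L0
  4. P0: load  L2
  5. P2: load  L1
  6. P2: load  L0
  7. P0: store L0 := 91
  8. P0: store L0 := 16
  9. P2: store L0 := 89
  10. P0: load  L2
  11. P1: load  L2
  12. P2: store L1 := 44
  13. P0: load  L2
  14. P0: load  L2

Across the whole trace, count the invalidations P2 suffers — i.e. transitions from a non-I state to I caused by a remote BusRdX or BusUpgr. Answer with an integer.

invalidations = 1

1. P1: store L2 := 79  bus=[BusRdX]  L2: P0=I P1=M P2=I  mem[L2]=90
2. P0: store L2 := 10  bus=[BusRdX,Flush]  L2: P0=M P1=I P2=I  mem[L2]=79
3. P1: load  L0  bus=[BusRd]  L0: P0=I P1=S P2=I  mem[L0]=20
4. P0: load  L2  bus=[-]  L2: P0=M P1=I P2=I  mem[L2]=79
5. P2: load  L1  bus=[BusRd]  L1: P0=I P1=I P2=S  mem[L1]=60
6. P2: load  L0  bus=[BusRd]  L0: P0=I P1=S P2=S  mem[L0]=20
7. P0: store L0 := 91  bus=[BusRdX]  L0: P0=M P1=I P2=I  mem[L0]=20
8. P0: store L0 := 16  bus=[-]  L0: P0=M P1=I P2=I  mem[L0]=20
9. P2: store L0 := 89  bus=[BusRdX,Flush]  L0: P0=I P1=I P2=M  mem[L0]=16
10. P0: load  L2  bus=[-]  L2: P0=M P1=I P2=I  mem[L2]=79
11. P1: load  L2  bus=[BusRd,Flush]  L2: P0=S P1=S P2=I  mem[L2]=10
12. P2: store L1 := 44  bus=[BusRdX]  L1: P0=I P1=I P2=M  mem[L1]=60
13. P0: load  L2  bus=[-]  L2: P0=S P1=S P2=I  mem[L2]=10
14. P0: load  L2  bus=[-]  L2: P0=S P1=S P2=I  mem[L2]=10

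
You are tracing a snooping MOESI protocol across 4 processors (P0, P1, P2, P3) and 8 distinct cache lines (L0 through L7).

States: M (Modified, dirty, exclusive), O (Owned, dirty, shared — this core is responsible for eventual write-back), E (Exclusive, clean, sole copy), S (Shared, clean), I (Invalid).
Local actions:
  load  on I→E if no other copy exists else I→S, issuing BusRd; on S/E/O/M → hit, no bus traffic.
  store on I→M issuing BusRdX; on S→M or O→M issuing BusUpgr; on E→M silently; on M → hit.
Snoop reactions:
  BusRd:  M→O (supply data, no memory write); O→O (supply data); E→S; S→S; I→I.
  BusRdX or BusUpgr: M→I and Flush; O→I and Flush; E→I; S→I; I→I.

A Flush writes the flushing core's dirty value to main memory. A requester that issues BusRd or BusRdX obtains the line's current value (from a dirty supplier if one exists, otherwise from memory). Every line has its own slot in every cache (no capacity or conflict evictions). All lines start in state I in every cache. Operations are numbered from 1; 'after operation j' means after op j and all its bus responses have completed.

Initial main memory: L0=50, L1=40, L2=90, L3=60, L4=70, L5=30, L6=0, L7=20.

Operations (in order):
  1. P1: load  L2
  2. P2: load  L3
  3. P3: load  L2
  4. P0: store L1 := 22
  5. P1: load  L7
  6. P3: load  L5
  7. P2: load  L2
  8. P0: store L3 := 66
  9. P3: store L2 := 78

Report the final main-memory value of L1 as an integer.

[1] P1: load  L2 | P0:I, P1:E(90), P2:I, P3:I | bus: BusRd
[2] P2: load  L3 | P0:I, P1:I, P2:E(60), P3:I | bus: BusRd
[3] P3: load  L2 | P0:I, P1:S(90), P2:I, P3:S(90) | bus: BusRd
[4] P0: store L1 := 22 | P0:M(22), P1:I, P2:I, P3:I | bus: BusRdX
[5] P1: load  L7 | P0:I, P1:E(20), P2:I, P3:I | bus: BusRd
[6] P3: load  L5 | P0:I, P1:I, P2:I, P3:E(30) | bus: BusRd
[7] P2: load  L2 | P0:I, P1:S(90), P2:S(90), P3:S(90) | bus: BusRd
[8] P0: store L3 := 66 | P0:M(66), P1:I, P2:I, P3:I | bus: BusRdX
[9] P3: store L2 := 78 | P0:I, P1:I, P2:I, P3:M(78) | bus: BusUpgr

memory[L1] = 40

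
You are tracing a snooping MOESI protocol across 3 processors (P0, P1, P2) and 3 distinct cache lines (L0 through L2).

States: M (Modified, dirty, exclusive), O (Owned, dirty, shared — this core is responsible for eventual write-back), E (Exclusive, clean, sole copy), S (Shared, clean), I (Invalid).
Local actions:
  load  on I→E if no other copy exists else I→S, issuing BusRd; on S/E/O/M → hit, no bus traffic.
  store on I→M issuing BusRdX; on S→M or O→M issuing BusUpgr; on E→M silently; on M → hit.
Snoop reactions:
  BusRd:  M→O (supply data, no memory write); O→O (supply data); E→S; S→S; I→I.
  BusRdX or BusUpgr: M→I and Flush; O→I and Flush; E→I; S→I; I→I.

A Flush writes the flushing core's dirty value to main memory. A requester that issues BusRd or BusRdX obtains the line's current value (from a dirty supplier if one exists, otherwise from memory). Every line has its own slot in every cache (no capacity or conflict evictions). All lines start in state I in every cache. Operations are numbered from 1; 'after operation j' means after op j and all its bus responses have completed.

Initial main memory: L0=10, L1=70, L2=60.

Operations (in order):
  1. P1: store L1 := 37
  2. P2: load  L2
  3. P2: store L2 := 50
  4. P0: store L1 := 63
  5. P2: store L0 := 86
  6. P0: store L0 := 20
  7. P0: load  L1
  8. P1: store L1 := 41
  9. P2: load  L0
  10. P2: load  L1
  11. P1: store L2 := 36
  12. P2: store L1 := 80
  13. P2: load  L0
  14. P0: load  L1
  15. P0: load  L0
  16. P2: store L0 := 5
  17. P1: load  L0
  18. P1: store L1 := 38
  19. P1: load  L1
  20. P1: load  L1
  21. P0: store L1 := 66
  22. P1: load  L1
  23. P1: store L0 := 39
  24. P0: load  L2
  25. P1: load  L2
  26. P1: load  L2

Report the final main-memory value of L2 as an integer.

[1] P1: store L1 := 37 | P0:I, P1:M(37), P2:I | bus: BusRdX
[2] P2: load  L2 | P0:I, P1:I, P2:E(60) | bus: BusRd
[3] P2: store L2 := 50 | P0:I, P1:I, P2:M(50) | bus: none
[4] P0: store L1 := 63 | P0:M(63), P1:I, P2:I | bus: BusRdX,Flush
[5] P2: store L0 := 86 | P0:I, P1:I, P2:M(86) | bus: BusRdX
[6] P0: store L0 := 20 | P0:M(20), P1:I, P2:I | bus: BusRdX,Flush
[7] P0: load  L1 | P0:M(63), P1:I, P2:I | bus: none
[8] P1: store L1 := 41 | P0:I, P1:M(41), P2:I | bus: BusRdX,Flush
[9] P2: load  L0 | P0:O(20), P1:I, P2:S(20) | bus: BusRd
[10] P2: load  L1 | P0:I, P1:O(41), P2:S(41) | bus: BusRd
[11] P1: store L2 := 36 | P0:I, P1:M(36), P2:I | bus: BusRdX,Flush
[12] P2: store L1 := 80 | P0:I, P1:I, P2:M(80) | bus: BusUpgr,Flush
[13] P2: load  L0 | P0:O(20), P1:I, P2:S(20) | bus: none
[14] P0: load  L1 | P0:S(80), P1:I, P2:O(80) | bus: BusRd
[15] P0: load  L0 | P0:O(20), P1:I, P2:S(20) | bus: none
[16] P2: store L0 := 5 | P0:I, P1:I, P2:M(5) | bus: BusUpgr,Flush
[17] P1: load  L0 | P0:I, P1:S(5), P2:O(5) | bus: BusRd
[18] P1: store L1 := 38 | P0:I, P1:M(38), P2:I | bus: BusRdX,Flush
[19] P1: load  L1 | P0:I, P1:M(38), P2:I | bus: none
[20] P1: load  L1 | P0:I, P1:M(38), P2:I | bus: none
[21] P0: store L1 := 66 | P0:M(66), P1:I, P2:I | bus: BusRdX,Flush
[22] P1: load  L1 | P0:O(66), P1:S(66), P2:I | bus: BusRd
[23] P1: store L0 := 39 | P0:I, P1:M(39), P2:I | bus: BusUpgr,Flush
[24] P0: load  L2 | P0:S(36), P1:O(36), P2:I | bus: BusRd
[25] P1: load  L2 | P0:S(36), P1:O(36), P2:I | bus: none
[26] P1: load  L2 | P0:S(36), P1:O(36), P2:I | bus: none

memory[L2] = 50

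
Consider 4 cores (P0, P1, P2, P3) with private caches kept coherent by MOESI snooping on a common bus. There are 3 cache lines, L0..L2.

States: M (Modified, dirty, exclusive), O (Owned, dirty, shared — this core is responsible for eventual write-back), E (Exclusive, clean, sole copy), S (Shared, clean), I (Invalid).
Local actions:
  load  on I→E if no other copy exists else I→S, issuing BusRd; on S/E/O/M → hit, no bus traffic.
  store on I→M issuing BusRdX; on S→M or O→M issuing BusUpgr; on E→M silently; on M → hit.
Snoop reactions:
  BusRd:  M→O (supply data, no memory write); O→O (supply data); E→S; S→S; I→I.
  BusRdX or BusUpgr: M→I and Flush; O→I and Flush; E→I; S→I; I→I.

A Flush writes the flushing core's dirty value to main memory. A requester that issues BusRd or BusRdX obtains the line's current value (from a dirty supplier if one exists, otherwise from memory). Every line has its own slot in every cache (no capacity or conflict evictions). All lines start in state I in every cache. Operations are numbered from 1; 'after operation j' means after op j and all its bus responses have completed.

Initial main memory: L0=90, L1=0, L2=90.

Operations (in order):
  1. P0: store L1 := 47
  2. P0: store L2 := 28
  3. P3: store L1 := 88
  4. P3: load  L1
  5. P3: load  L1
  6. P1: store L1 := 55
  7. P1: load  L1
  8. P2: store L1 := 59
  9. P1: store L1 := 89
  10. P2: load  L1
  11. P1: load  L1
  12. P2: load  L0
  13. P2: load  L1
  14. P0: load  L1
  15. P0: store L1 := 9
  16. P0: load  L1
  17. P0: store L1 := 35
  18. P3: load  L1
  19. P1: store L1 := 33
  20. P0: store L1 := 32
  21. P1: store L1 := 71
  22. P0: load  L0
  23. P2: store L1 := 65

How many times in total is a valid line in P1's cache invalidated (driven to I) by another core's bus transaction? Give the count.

invalidations = 4

  op1 P0: store L1 := 47 → M/I/I/I on L1; bus BusRdX; mem=0
  op2 P0: store L2 := 28 → M/I/I/I on L2; bus BusRdX; mem=90
  op3 P3: store L1 := 88 → I/I/I/M on L1; bus BusRdX Flush; mem=47
  op4 P3: load  L1 → I/I/I/M on L1; bus (none); mem=47
  op5 P3: load  L1 → I/I/I/M on L1; bus (none); mem=47
  op6 P1: store L1 := 55 → I/M/I/I on L1; bus BusRdX Flush; mem=88
  op7 P1: load  L1 → I/M/I/I on L1; bus (none); mem=88
  op8 P2: store L1 := 59 → I/I/M/I on L1; bus BusRdX Flush; mem=55
  op9 P1: store L1 := 89 → I/M/I/I on L1; bus BusRdX Flush; mem=59
  op10 P2: load  L1 → I/O/S/I on L1; bus BusRd; mem=59
  op11 P1: load  L1 → I/O/S/I on L1; bus (none); mem=59
  op12 P2: load  L0 → I/I/E/I on L0; bus BusRd; mem=90
  op13 P2: load  L1 → I/O/S/I on L1; bus (none); mem=59
  op14 P0: load  L1 → S/O/S/I on L1; bus BusRd; mem=59
  op15 P0: store L1 := 9 → M/I/I/I on L1; bus BusUpgr Flush; mem=89
  op16 P0: load  L1 → M/I/I/I on L1; bus (none); mem=89
  op17 P0: store L1 := 35 → M/I/I/I on L1; bus (none); mem=89
  op18 P3: load  L1 → O/I/I/S on L1; bus BusRd; mem=89
  op19 P1: store L1 := 33 → I/M/I/I on L1; bus BusRdX Flush; mem=35
  op20 P0: store L1 := 32 → M/I/I/I on L1; bus BusRdX Flush; mem=33
  op21 P1: store L1 := 71 → I/M/I/I on L1; bus BusRdX Flush; mem=32
  op22 P0: load  L0 → S/I/S/I on L0; bus BusRd; mem=90
  op23 P2: store L1 := 65 → I/I/M/I on L1; bus BusRdX Flush; mem=71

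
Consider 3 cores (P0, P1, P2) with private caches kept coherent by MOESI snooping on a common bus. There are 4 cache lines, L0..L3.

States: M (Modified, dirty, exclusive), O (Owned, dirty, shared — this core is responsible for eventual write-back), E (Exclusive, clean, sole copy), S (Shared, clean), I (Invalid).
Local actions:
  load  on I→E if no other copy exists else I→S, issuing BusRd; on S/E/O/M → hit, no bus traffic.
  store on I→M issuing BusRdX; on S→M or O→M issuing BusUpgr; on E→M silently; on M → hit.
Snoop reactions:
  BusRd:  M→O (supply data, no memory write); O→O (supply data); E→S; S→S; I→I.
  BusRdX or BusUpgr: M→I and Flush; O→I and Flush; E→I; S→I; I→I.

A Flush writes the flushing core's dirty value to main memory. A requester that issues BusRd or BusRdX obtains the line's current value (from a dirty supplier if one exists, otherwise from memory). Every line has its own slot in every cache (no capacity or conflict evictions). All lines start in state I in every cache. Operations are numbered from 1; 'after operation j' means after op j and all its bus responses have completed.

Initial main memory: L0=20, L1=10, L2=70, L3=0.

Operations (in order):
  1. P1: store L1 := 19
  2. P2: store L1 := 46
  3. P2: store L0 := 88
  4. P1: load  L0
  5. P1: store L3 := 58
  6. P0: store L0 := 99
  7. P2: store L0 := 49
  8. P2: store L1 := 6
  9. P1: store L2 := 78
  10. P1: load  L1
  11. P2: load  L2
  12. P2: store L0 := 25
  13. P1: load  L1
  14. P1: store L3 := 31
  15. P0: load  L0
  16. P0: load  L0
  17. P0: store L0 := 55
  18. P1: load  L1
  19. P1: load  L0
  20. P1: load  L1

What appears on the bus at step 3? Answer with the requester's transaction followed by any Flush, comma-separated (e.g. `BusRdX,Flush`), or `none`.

step 1: P1: store L1 := 19  ⟶  IMI  (L1)  txn=BusRdX  M[L1]=10
step 2: P2: store L1 := 46  ⟶  IIM  (L1)  txn=BusRdX+Flush  M[L1]=19
step 3: P2: store L0 := 88  ⟶  IIM  (L0)  txn=BusRdX  M[L0]=20
step 4: P1: load  L0  ⟶  ISO  (L0)  txn=BusRd  M[L0]=20
step 5: P1: store L3 := 58  ⟶  IMI  (L3)  txn=BusRdX  M[L3]=0
step 6: P0: store L0 := 99  ⟶  MII  (L0)  txn=BusRdX+Flush  M[L0]=88
step 7: P2: store L0 := 49  ⟶  IIM  (L0)  txn=BusRdX+Flush  M[L0]=99
step 8: P2: store L1 := 6  ⟶  IIM  (L1)  txn=∅  M[L1]=19
step 9: P1: store L2 := 78  ⟶  IMI  (L2)  txn=BusRdX  M[L2]=70
step 10: P1: load  L1  ⟶  ISO  (L1)  txn=BusRd  M[L1]=19
step 11: P2: load  L2  ⟶  IOS  (L2)  txn=BusRd  M[L2]=70
step 12: P2: store L0 := 25  ⟶  IIM  (L0)  txn=∅  M[L0]=99
step 13: P1: load  L1  ⟶  ISO  (L1)  txn=∅  M[L1]=19
step 14: P1: store L3 := 31  ⟶  IMI  (L3)  txn=∅  M[L3]=0
step 15: P0: load  L0  ⟶  SIO  (L0)  txn=BusRd  M[L0]=99
step 16: P0: load  L0  ⟶  SIO  (L0)  txn=∅  M[L0]=99
step 17: P0: store L0 := 55  ⟶  MII  (L0)  txn=BusUpgr+Flush  M[L0]=25
step 18: P1: load  L1  ⟶  ISO  (L1)  txn=∅  M[L1]=19
step 19: P1: load  L0  ⟶  OSI  (L0)  txn=BusRd  M[L0]=25
step 20: P1: load  L1  ⟶  ISO  (L1)  txn=∅  M[L1]=19

bus = BusRdX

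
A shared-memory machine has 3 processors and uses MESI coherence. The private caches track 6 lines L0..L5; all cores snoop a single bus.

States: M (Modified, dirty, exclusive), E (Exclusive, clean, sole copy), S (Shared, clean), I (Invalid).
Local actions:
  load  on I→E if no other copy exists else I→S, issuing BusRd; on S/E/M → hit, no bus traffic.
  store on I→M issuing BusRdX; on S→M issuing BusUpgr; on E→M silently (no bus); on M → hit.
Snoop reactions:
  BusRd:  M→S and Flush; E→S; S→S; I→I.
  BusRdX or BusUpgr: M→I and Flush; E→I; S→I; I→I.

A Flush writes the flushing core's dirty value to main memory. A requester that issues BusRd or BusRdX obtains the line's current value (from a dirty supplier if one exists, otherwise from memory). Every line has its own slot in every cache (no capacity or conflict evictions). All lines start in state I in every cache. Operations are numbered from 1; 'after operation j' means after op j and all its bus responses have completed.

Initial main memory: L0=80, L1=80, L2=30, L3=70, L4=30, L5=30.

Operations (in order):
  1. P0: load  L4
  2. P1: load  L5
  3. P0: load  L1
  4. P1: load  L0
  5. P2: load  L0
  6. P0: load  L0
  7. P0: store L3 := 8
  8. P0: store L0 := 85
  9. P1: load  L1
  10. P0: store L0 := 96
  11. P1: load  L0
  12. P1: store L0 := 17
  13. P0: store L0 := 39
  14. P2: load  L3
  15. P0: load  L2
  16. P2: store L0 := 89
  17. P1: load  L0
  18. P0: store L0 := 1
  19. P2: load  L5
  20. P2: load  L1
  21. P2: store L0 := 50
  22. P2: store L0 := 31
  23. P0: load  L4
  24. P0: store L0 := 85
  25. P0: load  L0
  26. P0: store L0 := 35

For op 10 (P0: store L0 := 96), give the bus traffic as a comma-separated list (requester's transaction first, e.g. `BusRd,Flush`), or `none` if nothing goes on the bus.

  op1 P0: load  L4 → E/I/I on L4; bus BusRd; mem=30
  op2 P1: load  L5 → I/E/I on L5; bus BusRd; mem=30
  op3 P0: load  L1 → E/I/I on L1; bus BusRd; mem=80
  op4 P1: load  L0 → I/E/I on L0; bus BusRd; mem=80
  op5 P2: load  L0 → I/S/S on L0; bus BusRd; mem=80
  op6 P0: load  L0 → S/S/S on L0; bus BusRd; mem=80
  op7 P0: store L3 := 8 → M/I/I on L3; bus BusRdX; mem=70
  op8 P0: store L0 := 85 → M/I/I on L0; bus BusUpgr; mem=80
  op9 P1: load  L1 → S/S/I on L1; bus BusRd; mem=80
  op10 P0: store L0 := 96 → M/I/I on L0; bus (none); mem=80
  op11 P1: load  L0 → S/S/I on L0; bus BusRd Flush; mem=96
  op12 P1: store L0 := 17 → I/M/I on L0; bus BusUpgr; mem=96
  op13 P0: store L0 := 39 → M/I/I on L0; bus BusRdX Flush; mem=17
  op14 P2: load  L3 → S/I/S on L3; bus BusRd Flush; mem=8
  op15 P0: load  L2 → E/I/I on L2; bus BusRd; mem=30
  op16 P2: store L0 := 89 → I/I/M on L0; bus BusRdX Flush; mem=39
  op17 P1: load  L0 → I/S/S on L0; bus BusRd Flush; mem=89
  op18 P0: store L0 := 1 → M/I/I on L0; bus BusRdX; mem=89
  op19 P2: load  L5 → I/S/S on L5; bus BusRd; mem=30
  op20 P2: load  L1 → S/S/S on L1; bus BusRd; mem=80
  op21 P2: store L0 := 50 → I/I/M on L0; bus BusRdX Flush; mem=1
  op22 P2: store L0 := 31 → I/I/M on L0; bus (none); mem=1
  op23 P0: load  L4 → E/I/I on L4; bus (none); mem=30
  op24 P0: store L0 := 85 → M/I/I on L0; bus BusRdX Flush; mem=31
  op25 P0: load  L0 → M/I/I on L0; bus (none); mem=31
  op26 P0: store L0 := 35 → M/I/I on L0; bus (none); mem=31

bus = none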